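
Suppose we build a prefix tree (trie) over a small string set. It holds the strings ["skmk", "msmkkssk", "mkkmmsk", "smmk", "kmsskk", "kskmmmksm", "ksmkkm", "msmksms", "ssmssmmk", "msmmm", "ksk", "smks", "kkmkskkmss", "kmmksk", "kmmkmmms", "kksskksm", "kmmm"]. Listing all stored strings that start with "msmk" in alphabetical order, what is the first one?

msmkkssk

Words with prefix "msmk", in lexicographic order: "msmkkssk", "msmksms"
Position 1: msmkkssk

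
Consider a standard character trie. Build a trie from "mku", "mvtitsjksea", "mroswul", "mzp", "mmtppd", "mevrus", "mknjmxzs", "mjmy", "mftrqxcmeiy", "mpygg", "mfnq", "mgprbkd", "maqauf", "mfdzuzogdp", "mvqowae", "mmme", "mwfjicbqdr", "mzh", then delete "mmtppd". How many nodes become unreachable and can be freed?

A node on "mmtppd"'s path can go only if nothing else ends at it or branches off below it.
The suffix "tppd" (4 nodes) is used only by "mmtppd"; the node for "mm" still has the child "m", so pruning stops there.
Nodes removed: 4

4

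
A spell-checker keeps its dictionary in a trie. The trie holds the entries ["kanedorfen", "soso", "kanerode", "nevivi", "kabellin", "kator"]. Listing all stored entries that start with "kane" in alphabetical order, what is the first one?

kanedorfen

DFS of the "kane" subtree visits, in order: "kanedorfen", "kanerode"
Position 1: kanedorfen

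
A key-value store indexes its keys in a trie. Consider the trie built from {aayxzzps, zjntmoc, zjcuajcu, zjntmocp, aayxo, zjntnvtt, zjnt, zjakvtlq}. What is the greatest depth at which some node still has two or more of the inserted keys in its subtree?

7

The deepest shared node is where two words last agree before diverging.
"zjntmoc" and "zjntmocp" agree on "zjntmoc" (7 characters) before diverging; nothing deeper is shared.
Longest shared-prefix length: 7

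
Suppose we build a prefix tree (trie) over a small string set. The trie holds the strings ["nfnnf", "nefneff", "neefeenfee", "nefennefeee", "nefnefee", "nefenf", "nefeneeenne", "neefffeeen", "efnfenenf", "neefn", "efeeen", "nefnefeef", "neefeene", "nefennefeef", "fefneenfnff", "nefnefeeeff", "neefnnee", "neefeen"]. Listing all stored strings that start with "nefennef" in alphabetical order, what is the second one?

nefennefeef

Filter for "nefennef…" and sort: "nefennefeee", "nefennefeef"
The 2nd is nefennefeef.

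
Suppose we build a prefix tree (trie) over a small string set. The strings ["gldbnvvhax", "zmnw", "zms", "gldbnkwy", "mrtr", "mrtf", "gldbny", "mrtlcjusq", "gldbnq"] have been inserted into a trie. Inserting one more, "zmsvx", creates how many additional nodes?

2

"zms" is already a path in the trie; the remaining "vx" must be added.
Each of the 2 remaining characters creates one node.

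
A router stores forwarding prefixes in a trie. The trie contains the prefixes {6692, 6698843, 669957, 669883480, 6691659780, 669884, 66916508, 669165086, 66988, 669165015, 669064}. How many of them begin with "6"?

11

Walk to "6"; the words in its subtree are exactly those with that prefix.
Matches: "669064", "669165015", "66916508", "669165086", "6691659780", "6692", "66988", "669883480", "669884", "6698843", "669957"
Count: 11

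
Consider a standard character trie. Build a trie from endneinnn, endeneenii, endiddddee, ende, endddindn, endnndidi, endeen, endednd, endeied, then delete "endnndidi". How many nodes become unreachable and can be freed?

5

A node on "endnndidi"'s path can go only if nothing else ends at it or branches off below it.
The suffix "ndidi" (5 nodes) is used only by "endnndidi"; the node for "endn" still has the child "e", so pruning stops there.
Nodes removed: 5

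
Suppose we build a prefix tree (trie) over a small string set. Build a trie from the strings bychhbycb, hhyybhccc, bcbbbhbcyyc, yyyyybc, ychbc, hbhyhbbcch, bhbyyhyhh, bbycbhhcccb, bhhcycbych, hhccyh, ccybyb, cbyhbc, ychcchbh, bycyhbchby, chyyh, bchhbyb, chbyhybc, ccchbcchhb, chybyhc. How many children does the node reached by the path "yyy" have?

1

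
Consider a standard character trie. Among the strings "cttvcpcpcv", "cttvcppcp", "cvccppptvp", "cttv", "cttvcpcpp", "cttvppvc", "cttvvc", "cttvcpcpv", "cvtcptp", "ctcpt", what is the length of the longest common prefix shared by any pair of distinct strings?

Equivalently: take the maximum, over all pairs, of their longest common prefix length.
"cttvcpcpcv" and "cttvcpcpp" agree on "cttvcpcp" (8 characters) before diverging; nothing deeper is shared.
Longest shared-prefix length: 8

8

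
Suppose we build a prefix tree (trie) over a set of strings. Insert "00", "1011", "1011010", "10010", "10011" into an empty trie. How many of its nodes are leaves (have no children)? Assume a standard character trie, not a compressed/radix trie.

Leaves are exactly the stored words that no other stored word extends.
Those words: "00", "10010", "10011", "1011010"
Leaf count: 4

4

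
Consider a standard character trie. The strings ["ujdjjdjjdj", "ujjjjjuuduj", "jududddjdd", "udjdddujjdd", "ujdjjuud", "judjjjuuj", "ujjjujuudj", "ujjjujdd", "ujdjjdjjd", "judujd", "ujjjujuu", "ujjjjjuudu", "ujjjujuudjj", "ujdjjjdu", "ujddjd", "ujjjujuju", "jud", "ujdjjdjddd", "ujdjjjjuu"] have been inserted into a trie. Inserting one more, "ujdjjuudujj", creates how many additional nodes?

"ujdjjuud" is already a path in the trie; the remaining "ujj" must be added.
So 11 − 8 = 3 new nodes.

3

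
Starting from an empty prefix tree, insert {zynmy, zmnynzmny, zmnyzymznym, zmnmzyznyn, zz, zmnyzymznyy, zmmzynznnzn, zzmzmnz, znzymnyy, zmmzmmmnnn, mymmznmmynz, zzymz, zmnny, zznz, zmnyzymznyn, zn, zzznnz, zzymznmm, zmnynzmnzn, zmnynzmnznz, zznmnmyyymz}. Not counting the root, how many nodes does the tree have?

Count nodes per top-level branch (shared prefixes stored once):
  'm'-branch (mymmznmmynz): 11 nodes
  'z'-branch (zmmzmmmnnn, zmmzynznnzn, zmnmzyznyn, zmnny, zmnynzmny, zmnynzmnzn, zmnynzmnznz, zmnyzymznym, zmnyzymznyn, zmnyzymznyy, zn, znzymnyy, zynmy, zz, zzmzmnz, zznmnmyyymz, zznz, zzymz, zzymznmm, zzznnz): 82 nodes
Sum: 93

93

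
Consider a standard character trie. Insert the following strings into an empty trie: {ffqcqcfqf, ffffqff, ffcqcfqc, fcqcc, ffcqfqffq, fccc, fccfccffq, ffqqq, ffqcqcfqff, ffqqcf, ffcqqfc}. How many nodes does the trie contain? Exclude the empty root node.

45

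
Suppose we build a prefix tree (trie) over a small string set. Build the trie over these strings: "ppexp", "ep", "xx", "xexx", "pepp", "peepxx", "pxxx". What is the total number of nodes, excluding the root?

Count nodes per top-level branch (shared prefixes stored once):
  'e'-branch (ep): 2 nodes
  'p'-branch (peepxx, pepp, ppexp, pxxx): 15 nodes
  'x'-branch (xexx, xx): 5 nodes
Sum: 22

22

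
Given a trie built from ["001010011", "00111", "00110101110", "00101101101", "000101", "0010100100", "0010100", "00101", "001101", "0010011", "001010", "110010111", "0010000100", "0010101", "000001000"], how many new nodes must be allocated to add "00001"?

Walking "00001" from the root, the first 4 characters ("0000") follow existing edges; "1" is the first miss.
New nodes needed: |"00001"| − 4 = 5 − 4 = 1.

1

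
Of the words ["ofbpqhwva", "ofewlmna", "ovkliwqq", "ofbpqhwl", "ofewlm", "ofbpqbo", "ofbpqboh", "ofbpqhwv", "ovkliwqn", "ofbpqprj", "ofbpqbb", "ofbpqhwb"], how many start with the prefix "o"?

12

Filter for entries beginning with "o":
Matches: "ofbpqbb", "ofbpqbo", "ofbpqboh", "ofbpqhwb", "ofbpqhwl", "ofbpqhwv", "ofbpqhwva", "ofbpqprj", "ofewlm", "ofewlmna", "ovkliwqn", "ovkliwqq"
Count: 12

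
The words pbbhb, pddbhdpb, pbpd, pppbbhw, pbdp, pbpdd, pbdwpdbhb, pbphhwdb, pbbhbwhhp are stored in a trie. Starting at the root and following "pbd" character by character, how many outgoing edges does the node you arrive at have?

Follow the path "pbd" to its node, then look at its outgoing edges.
Distinct next characters after "pbd": p, w.
That node has 2 child edges.

2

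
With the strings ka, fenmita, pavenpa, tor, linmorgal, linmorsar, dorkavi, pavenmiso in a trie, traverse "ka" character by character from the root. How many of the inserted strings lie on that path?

Traverse "ka" character by character; count nodes along the way that are marked as word ends.
Prefixes of the query that are stored words: "ka"
Count: 1

1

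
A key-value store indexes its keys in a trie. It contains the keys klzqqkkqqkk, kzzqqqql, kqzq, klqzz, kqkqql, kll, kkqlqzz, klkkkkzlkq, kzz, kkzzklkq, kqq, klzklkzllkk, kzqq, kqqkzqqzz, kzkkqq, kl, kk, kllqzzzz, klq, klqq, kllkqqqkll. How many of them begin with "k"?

Traverse to the node for "k", then collect every word in that subtree.
Matches: "kk", "kkqlqzz", "kkzzklkq", "kl", "klkkkkzlkq", "kll", "kllkqqqkll", "kllqzzzz", "klq", "klqq", "klqzz", "klzklkzllkk", "klzqqkkqqkk", "kqkqql", "kqq", "kqqkzqqzz", "kqzq", "kzkkqq", "kzqq", "kzz", "kzzqqqql"
Count: 21

21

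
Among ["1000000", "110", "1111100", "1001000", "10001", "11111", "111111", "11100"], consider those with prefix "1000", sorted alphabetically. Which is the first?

DFS of the "1000" subtree visits, in order: "1000000", "10001"
The 1st is 1000000.

1000000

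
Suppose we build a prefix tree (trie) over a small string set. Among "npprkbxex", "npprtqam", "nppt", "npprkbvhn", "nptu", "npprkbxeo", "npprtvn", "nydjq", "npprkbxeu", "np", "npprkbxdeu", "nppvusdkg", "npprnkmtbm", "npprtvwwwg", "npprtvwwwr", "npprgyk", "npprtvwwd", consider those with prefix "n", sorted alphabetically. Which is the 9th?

npprtqam

Filter for "n…" and sort: "np", "npprgyk", "npprkbvhn", "npprkbxdeu", "npprkbxeo", "npprkbxeu", "npprkbxex", "npprnkmtbm", "npprtqam", "npprtvn", "npprtvwwd", "npprtvwwwg", "npprtvwwwr", "nppt", "nppvusdkg", "nptu", "nydjq"
The 9th is npprtqam.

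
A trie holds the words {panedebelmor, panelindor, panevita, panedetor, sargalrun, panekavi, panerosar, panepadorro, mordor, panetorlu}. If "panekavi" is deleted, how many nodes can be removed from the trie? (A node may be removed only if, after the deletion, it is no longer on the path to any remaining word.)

Walk "panekavi" from the leaf back toward the root, removing each node that no remaining word uses.
The suffix "kavi" (4 nodes) is used only by "panekavi"; the node for "pane" still has the child "d", so pruning stops there.
Nodes removed: 4

4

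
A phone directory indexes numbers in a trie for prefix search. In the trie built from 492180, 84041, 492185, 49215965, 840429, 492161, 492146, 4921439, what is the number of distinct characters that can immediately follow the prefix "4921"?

4

Walk "4921" from the root, arriving at one node.
Characters that immediately follow "4921" among the stored strings: {4, 5, 6, 8}.
That node has 4 child edges.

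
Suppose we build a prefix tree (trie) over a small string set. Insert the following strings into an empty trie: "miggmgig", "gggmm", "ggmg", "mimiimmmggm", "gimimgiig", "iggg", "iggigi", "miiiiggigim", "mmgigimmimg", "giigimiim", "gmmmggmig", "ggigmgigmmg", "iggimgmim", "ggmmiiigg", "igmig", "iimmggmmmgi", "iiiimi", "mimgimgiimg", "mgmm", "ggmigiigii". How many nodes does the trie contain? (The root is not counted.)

For each word, the new-node count is its length minus the longest prefix already in the trie:
  "miggmgig" → 8 new (m, i, g, g, m, g, i, g)
  "gggmm" → 5 new (g, g, g, m, m)
  "ggmg" → prefix "gg" already present; 2 new (m, g)
  "mimiimmmggm" → prefix "mi" already present; 9 new (m, i, i, m, m, m, g, g, m)
  "gimimgiig" → prefix "g" already present; 8 new (i, m, i, m, g, i, i, g)
  "iggg" → 4 new (i, g, g, g)
  "iggigi" → prefix "igg" already present; 3 new (i, g, i)
  "miiiiggigim" → prefix "mi" already present; 9 new (i, i, i, g, g, i, g, i, m)
  "mmgigimmimg" → prefix "m" already present; 10 new (m, g, i, g, i, m, m, i, m, g)
  "giigimiim" → prefix "gi" already present; 7 new (i, g, i, m, i, i, m)
  "gmmmggmig" → prefix "g" already present; 8 new (m, m, m, g, g, m, i, g)
  "ggigmgigmmg" → prefix "gg" already present; 9 new (i, g, m, g, i, g, m, m, g)
  "iggimgmim" → prefix "iggi" already present; 5 new (m, g, m, i, m)
  "ggmmiiigg" → prefix "ggm" already present; 6 new (m, i, i, i, g, g)
  "igmig" → prefix "ig" already present; 3 new (m, i, g)
  "iimmggmmmgi" → prefix "i" already present; 10 new (i, m, m, g, g, m, m, m, g, i)
  "iiiimi" → prefix "ii" already present; 4 new (i, i, m, i)
  "mimgimgiimg" → prefix "mim" already present; 8 new (g, i, m, g, i, i, m, g)
  "mgmm" → prefix "m" already present; 3 new (g, m, m)
  "ggmigiigii" → prefix "ggm" already present; 7 new (i, g, i, i, g, i, i)
Total nodes = 8 + 5 + 2 + 9 + 8 + 4 + 3 + 9 + 10 + 7 + 8 + 9 + 5 + 6 + 3 + 10 + 4 + 8 + 3 + 7 = 128

128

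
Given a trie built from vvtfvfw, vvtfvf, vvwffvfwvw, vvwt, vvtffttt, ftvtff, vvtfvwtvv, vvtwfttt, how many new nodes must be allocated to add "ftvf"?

"ftv" is already a path in the trie; the remaining "f" must be added.
So 4 − 3 = 1 new nodes.

1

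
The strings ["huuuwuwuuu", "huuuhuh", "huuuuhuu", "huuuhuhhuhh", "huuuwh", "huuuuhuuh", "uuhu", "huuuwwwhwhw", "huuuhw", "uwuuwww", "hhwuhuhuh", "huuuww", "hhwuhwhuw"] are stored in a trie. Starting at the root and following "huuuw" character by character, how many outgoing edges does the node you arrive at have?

3

Walk "huuuw" from the root, arriving at one node.
Distinct next characters after "huuuw": h, u, w.
That node has 3 child edges.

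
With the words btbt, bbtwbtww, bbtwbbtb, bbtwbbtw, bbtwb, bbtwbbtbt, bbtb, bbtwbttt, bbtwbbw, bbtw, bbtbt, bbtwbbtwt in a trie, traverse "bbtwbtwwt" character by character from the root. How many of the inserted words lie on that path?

3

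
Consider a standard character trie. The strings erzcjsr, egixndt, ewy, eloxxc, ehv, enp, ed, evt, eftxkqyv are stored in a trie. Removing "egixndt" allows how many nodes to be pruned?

6

Walk "egixndt" from the leaf back toward the root, removing each node that no remaining word uses.
The suffix "gixndt" (6 nodes) is used only by "egixndt"; the node for "e" still has the child "r", so pruning stops there.
Nodes removed: 6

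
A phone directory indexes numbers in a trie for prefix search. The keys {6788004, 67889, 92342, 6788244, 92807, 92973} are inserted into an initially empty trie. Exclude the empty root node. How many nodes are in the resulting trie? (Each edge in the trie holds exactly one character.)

Trie structure (* marks end of a word):
(root)
├─ 6
│  └─ 7
│     └─ 8
│        └─ 8
│           ├─ 0
│           │  └─ 0
│           │     └─ 4 *
│           ├─ 2
│           │  └─ 4
│           │     └─ 4 *
│           └─ 9 *
└─ 9
   └─ 2
      ├─ 3
      │  └─ 4
      │     └─ 2 *
      ├─ 8
      │  └─ 0
      │     └─ 7 *
      └─ 9
         └─ 7
            └─ 3 *
Counting every labelled node above: 22.

22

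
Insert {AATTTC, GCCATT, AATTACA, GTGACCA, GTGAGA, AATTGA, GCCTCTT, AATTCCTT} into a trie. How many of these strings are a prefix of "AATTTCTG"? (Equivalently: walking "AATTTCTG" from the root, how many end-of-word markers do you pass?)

1

Check each prefix of "AATTTCTG" against the stored set — each match is an end-marker on the path.
Prefixes of the query that are stored words: "AATTTC"
Count: 1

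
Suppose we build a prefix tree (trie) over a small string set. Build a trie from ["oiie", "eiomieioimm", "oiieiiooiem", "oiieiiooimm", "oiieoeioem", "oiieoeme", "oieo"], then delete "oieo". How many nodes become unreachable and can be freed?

Walk "oieo" from the leaf back toward the root, removing each node that no remaining word uses.
The suffix "eo" (2 nodes) is used only by "oieo"; the node for "oi" still has the child "i", so pruning stops there.
Nodes removed: 2

2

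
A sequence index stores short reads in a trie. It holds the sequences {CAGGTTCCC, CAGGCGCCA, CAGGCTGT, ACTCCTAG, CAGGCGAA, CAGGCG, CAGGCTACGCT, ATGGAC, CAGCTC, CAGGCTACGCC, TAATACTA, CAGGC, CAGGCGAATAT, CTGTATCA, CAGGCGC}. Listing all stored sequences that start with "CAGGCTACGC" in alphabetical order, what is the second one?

CAGGCTACGCT

DFS of the "CAGGCTACGC" subtree visits, in order: "CAGGCTACGCC", "CAGGCTACGCT"
The 2nd is CAGGCTACGCT.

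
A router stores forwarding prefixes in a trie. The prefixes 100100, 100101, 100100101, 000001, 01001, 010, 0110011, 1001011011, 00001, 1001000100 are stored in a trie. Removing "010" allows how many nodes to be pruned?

After clearing the end-marker at "010", prune upward until reaching a node still needed by another word.
Every node on "010" is still needed (e.g. by "01001"), so nothing is freed.
Nodes removed: 0

0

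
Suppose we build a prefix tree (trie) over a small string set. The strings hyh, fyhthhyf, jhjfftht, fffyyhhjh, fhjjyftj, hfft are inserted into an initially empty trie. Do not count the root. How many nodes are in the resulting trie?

37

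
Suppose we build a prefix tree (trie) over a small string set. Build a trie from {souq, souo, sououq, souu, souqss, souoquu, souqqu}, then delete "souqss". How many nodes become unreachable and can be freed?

2

Walk "souqss" from the leaf back toward the root, removing each node that no remaining word uses.
The suffix "ss" (2 nodes) is used only by "souqss"; the node for "souq" still has the child "q", so pruning stops there.
Nodes removed: 2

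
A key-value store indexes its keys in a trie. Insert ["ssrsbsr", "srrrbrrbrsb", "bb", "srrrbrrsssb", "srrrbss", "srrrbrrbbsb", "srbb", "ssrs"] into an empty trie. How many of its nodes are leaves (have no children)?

A leaf is a node with no children — equivalently, the end of a word that is not a proper prefix of any other stored word.
Those words: "bb", "srbb", "srrrbrrbbsb", "srrrbrrbrsb", "srrrbrrsssb", "srrrbss", "ssrsbsr"
Leaf count: 7

7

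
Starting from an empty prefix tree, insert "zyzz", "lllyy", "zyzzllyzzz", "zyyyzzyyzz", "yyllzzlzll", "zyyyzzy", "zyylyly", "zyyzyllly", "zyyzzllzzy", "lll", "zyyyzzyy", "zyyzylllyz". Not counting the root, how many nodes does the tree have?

Count nodes per top-level branch (shared prefixes stored once):
  'l'-branch (lll, lllyy): 5 nodes
  'y'-branch (yyllzzlzll): 10 nodes
  'z'-branch (zyylyly, zyyyzzy, zyyyzzyy, zyyyzzyyzz, zyyzyllly, zyyzylllyz, zyyzzllzzy, zyzz, zyzzllyzzz): 35 nodes
Sum: 50

50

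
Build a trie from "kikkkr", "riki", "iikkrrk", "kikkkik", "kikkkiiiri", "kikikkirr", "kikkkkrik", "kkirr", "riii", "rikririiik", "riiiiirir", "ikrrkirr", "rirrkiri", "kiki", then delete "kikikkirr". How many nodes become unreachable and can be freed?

After clearing the end-marker at "kikikkirr", prune upward until reaching a node still needed by another word.
The suffix "kkirr" (5 nodes) is used only by "kikikkirr"; "kiki" is itself a stored word, so pruning stops there.
Nodes removed: 5

5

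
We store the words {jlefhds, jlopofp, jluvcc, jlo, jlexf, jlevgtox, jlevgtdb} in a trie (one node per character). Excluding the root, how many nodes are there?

25

Trace insertions, counting only characters that open a new branch:
  "jlefhds" → 7 new (j, l, e, f, h, d, s)
  "jlopofp" → prefix "jl" already present; 5 new (o, p, o, f, p)
  "jluvcc" → prefix "jl" already present; 4 new (u, v, c, c)
  "jlo" → prefix "jlo" already present; 0 new (none)
  "jlexf" → prefix "jle" already present; 2 new (x, f)
  "jlevgtox" → prefix "jle" already present; 5 new (v, g, t, o, x)
  "jlevgtdb" → prefix "jlevgt" already present; 2 new (d, b)
Total nodes = 7 + 5 + 4 + 0 + 2 + 5 + 2 = 25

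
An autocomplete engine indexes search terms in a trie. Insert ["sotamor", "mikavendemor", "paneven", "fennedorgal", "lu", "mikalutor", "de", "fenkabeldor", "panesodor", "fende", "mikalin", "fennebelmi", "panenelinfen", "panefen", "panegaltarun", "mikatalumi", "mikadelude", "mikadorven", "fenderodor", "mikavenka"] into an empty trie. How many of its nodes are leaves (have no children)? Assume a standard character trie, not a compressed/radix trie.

Leaves are exactly the stored words that no other stored word extends.
Those words: "de", "fenderodor", "fenkabeldor", "fennebelmi", "fennedorgal", "lu", "mikadelude", "mikadorven", "mikalin", "mikalutor", "mikatalumi", "mikavendemor", "mikavenka", "panefen", "panegaltarun", "panenelinfen", "panesodor", "paneven", "sotamor"
Leaf count: 19

19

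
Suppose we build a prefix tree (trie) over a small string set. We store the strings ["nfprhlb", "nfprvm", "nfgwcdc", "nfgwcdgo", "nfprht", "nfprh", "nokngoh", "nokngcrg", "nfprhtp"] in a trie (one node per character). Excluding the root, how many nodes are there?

27

Trie structure (* marks end of a word):
(root)
└─ n
   ├─ f
   │  ├─ g
   │  │  └─ w
   │  │     └─ c
   │  │        └─ d
   │  │           ├─ c *
   │  │           └─ g
   │  │              └─ o *
   │  └─ p
   │     └─ r
   │        ├─ h *
   │        │  ├─ l
   │        │  │  └─ b *
   │        │  └─ t *
   │        │     └─ p *
   │        └─ v
   │           └─ m *
   └─ o
      └─ k
         └─ n
            └─ g
               ├─ c
               │  └─ r
               │     └─ g *
               └─ o
                  └─ h *
Counting every labelled node above: 27.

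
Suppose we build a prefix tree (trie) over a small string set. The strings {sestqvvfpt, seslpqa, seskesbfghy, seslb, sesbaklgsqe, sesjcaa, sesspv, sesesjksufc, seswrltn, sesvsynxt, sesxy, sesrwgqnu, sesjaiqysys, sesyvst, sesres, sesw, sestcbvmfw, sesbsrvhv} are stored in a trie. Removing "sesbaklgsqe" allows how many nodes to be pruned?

After clearing the end-marker at "sesbaklgsqe", prune upward until reaching a node still needed by another word.
The suffix "aklgsqe" (7 nodes) is used only by "sesbaklgsqe"; the node for "sesb" still has the child "s", so pruning stops there.
Nodes removed: 7

7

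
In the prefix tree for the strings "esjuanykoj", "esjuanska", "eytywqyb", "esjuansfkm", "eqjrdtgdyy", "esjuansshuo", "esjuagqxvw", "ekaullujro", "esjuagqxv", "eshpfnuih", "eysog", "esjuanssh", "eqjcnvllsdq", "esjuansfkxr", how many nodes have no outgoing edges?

12

A leaf is a node with no children — equivalently, the end of a word that is not a proper prefix of any other stored word.
Those words: "ekaullujro", "eqjcnvllsdq", "eqjrdtgdyy", "eshpfnuih", "esjuagqxvw", "esjuansfkm", "esjuansfkxr", "esjuanska", "esjuansshuo", "esjuanykoj", "eysog", "eytywqyb"
Leaf count: 12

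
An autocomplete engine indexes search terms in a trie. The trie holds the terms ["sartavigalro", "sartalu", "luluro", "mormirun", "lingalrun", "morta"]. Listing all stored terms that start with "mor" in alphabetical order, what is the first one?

mormirun

Words with prefix "mor", in lexicographic order: "mormirun", "morta"
The 1st is mormirun.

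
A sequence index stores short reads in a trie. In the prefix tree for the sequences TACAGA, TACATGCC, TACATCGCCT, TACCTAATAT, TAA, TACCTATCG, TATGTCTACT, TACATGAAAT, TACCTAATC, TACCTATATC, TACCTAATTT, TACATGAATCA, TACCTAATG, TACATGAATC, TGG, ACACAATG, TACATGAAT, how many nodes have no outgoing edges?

Leaves are exactly the stored words that no other stored word extends.
Those words: "ACACAATG", "TAA", "TACAGA", "TACATCGCCT", "TACATGAAAT", "TACATGAATCA", "TACATGCC", "TACCTAATAT", "TACCTAATC", "TACCTAATG", "TACCTAATTT", "TACCTATATC", "TACCTATCG", "TATGTCTACT", "TGG"
Leaf count: 15

15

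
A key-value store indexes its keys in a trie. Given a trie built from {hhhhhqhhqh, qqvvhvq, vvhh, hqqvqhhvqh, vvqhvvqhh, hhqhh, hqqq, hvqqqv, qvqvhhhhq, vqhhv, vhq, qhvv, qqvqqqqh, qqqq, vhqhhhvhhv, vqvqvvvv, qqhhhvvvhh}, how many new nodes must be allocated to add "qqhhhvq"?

1

Walking "qqhhhvq" from the root, the first 6 characters ("qqhhhv") follow existing edges; "q" is the first miss.
So 7 − 6 = 1 new nodes.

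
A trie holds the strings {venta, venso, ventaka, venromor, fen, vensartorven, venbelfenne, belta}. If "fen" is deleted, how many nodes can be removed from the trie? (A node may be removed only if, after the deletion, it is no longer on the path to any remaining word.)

A node on "fen"'s path can go only if nothing else ends at it or branches off below it.
No other word shares any prefix with "fen", so all 3 of its nodes go.
Nodes removed: 3

3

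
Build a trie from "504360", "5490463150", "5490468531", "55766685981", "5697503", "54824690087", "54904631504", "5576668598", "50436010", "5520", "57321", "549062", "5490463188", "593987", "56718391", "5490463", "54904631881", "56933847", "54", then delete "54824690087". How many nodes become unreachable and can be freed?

Walk "54824690087" from the leaf back toward the root, removing each node that no remaining word uses.
The suffix "824690087" (9 nodes) is used only by "54824690087"; the node for "54" still has the child "9", so pruning stops there.
Nodes removed: 9

9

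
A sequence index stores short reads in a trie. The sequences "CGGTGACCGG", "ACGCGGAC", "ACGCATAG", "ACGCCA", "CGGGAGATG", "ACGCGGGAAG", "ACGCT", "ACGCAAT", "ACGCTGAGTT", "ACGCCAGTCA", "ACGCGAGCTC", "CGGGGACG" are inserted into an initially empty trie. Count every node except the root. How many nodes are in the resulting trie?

55

For each word, the new-node count is its length minus the longest prefix already in the trie:
  "CGGTGACCGG" → 10 new (C, G, G, T, G, A, C, C, G, G)
  "ACGCGGAC" → 8 new (A, C, G, C, G, G, A, C)
  "ACGCATAG" → prefix "ACGC" already present; 4 new (A, T, A, G)
  "ACGCCA" → prefix "ACGC" already present; 2 new (C, A)
  "CGGGAGATG" → prefix "CGG" already present; 6 new (G, A, G, A, T, G)
  "ACGCGGGAAG" → prefix "ACGCGG" already present; 4 new (G, A, A, G)
  "ACGCT" → prefix "ACGC" already present; 1 new (T)
  "ACGCAAT" → prefix "ACGCA" already present; 2 new (A, T)
  "ACGCTGAGTT" → prefix "ACGCT" already present; 5 new (G, A, G, T, T)
  "ACGCCAGTCA" → prefix "ACGCCA" already present; 4 new (G, T, C, A)
  "ACGCGAGCTC" → prefix "ACGCG" already present; 5 new (A, G, C, T, C)
  "CGGGGACG" → prefix "CGGG" already present; 4 new (G, A, C, G)
Total nodes = 10 + 8 + 4 + 2 + 6 + 4 + 1 + 2 + 5 + 4 + 5 + 4 = 55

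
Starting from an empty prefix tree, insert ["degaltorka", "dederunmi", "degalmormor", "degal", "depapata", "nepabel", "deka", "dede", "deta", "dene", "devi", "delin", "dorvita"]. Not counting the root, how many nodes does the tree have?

53

Count nodes per top-level branch (shared prefixes stored once):
  'd'-branch (dede, dederunmi, degal, degalmormor, degaltorka, deka, delin, dene, depapata, deta, devi, dorvita): 46 nodes
  'n'-branch (nepabel): 7 nodes
Sum: 53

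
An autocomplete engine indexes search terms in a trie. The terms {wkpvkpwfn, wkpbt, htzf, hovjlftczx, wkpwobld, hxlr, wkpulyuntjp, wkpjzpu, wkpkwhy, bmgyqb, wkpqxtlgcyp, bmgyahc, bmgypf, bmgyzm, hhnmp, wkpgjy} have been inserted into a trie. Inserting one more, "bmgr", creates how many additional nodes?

The longest prefix of "bmgr" already in the trie is "bmg" (length 3).
Each of the 1 remaining characters creates one node.

1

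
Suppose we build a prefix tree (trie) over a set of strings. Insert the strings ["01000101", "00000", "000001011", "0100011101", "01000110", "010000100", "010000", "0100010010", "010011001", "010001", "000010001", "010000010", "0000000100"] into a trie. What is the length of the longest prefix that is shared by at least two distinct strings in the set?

The deepest shared node is where two words last agree before diverging.
e.g. "0100010010" and "01000101" share the prefix "0100010" of length 7; no pair shares a longer one.
Longest shared-prefix length: 7

7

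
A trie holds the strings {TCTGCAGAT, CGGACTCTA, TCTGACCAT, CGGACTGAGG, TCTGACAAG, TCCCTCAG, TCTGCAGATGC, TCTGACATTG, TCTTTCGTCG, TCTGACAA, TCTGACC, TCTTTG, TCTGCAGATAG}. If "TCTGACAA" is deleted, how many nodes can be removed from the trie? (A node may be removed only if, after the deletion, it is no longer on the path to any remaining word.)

A node on "TCTGACAA"'s path can go only if nothing else ends at it or branches off below it.
Every node on "TCTGACAA" is still needed (e.g. by "TCTGACAAG"), so nothing is freed.
Nodes removed: 0

0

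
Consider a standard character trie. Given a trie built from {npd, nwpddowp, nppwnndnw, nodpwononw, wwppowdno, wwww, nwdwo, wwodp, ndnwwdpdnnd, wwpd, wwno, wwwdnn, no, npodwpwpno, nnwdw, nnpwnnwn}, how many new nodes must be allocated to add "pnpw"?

4

Nothing in the trie begins with "p"; the whole of "pnpw" is new.
4 − 0 = 4 new nodes.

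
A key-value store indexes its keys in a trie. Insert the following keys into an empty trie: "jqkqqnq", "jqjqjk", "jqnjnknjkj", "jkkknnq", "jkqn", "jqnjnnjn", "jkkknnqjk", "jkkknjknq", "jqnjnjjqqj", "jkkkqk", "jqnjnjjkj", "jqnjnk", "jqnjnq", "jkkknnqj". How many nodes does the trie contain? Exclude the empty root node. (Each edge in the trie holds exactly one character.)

46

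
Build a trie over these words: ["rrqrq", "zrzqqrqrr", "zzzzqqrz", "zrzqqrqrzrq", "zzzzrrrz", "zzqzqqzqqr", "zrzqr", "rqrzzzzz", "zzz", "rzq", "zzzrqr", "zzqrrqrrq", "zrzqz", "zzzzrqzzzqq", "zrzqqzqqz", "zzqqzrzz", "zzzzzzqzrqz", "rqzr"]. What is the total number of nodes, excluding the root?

Insert word by word; a character creates a node only if that edge doesn't already exist:
  "rrqrq" → 5 new (r, r, q, r, q)
  "zrzqqrqrr" → 9 new (z, r, z, q, q, r, q, r, r)
  "zzzzqqrz" → prefix "z" already present; 7 new (z, z, z, q, q, r, z)
  "zrzqqrqrzrq" → prefix "zrzqqrqr" already present; 3 new (z, r, q)
  "zzzzrrrz" → prefix "zzzz" already present; 4 new (r, r, r, z)
  "zzqzqqzqqr" → prefix "zz" already present; 8 new (q, z, q, q, z, q, q, r)
  "zrzqr" → prefix "zrzq" already present; 1 new (r)
  "rqrzzzzz" → prefix "r" already present; 7 new (q, r, z, z, z, z, z)
  "zzz" → prefix "zzz" already present; 0 new (none)
  "rzq" → prefix "r" already present; 2 new (z, q)
  "zzzrqr" → prefix "zzz" already present; 3 new (r, q, r)
  "zzqrrqrrq" → prefix "zzq" already present; 6 new (r, r, q, r, r, q)
  "zrzqz" → prefix "zrzq" already present; 1 new (z)
  "zzzzrqzzzqq" → prefix "zzzzr" already present; 6 new (q, z, z, z, q, q)
  "zrzqqzqqz" → prefix "zrzqq" already present; 4 new (z, q, q, z)
  "zzqqzrzz" → prefix "zzq" already present; 5 new (q, z, r, z, z)
  "zzzzzzqzrqz" → prefix "zzzz" already present; 7 new (z, z, q, z, r, q, z)
  "rqzr" → prefix "rq" already present; 2 new (z, r)
Total nodes = 5 + 9 + 7 + 3 + 4 + 8 + 1 + 7 + 0 + 2 + 3 + 6 + 1 + 6 + 4 + 5 + 7 + 2 = 80

80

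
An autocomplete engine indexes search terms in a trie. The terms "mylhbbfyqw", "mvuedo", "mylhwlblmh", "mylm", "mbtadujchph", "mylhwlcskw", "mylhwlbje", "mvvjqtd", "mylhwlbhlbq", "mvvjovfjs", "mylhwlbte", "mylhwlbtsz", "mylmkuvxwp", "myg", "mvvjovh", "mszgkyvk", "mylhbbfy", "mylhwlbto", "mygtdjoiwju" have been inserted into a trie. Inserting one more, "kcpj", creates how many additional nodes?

4

Nothing in the trie begins with "k"; the whole of "kcpj" is new.
4 − 0 = 4 new nodes.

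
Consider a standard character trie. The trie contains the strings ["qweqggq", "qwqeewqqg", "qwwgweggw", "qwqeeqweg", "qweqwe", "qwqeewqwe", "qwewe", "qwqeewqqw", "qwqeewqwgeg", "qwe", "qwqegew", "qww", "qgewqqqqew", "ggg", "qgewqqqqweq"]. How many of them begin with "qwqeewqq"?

Filter for entries beginning with "qwqeewqq":
Matches: "qwqeewqqg", "qwqeewqqw"
Count: 2

2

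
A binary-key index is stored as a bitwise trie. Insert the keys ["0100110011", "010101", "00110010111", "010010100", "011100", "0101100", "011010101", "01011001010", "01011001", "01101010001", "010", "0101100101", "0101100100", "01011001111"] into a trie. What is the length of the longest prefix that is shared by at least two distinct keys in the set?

10

Equivalently: take the maximum, over all pairs, of their longest common prefix length.
e.g. "0101100101" and "01011001010" share the prefix "0101100101" of length 10; no pair shares a longer one.
Longest shared-prefix length: 10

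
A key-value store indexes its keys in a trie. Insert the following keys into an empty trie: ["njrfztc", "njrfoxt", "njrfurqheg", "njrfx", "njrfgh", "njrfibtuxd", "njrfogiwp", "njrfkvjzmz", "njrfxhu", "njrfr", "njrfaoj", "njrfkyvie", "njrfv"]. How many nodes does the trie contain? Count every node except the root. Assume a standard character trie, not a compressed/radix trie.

Insert word by word; a character creates a node only if that edge doesn't already exist:
  "njrfztc" → 7 new (n, j, r, f, z, t, c)
  "njrfoxt" → prefix "njrf" already present; 3 new (o, x, t)
  "njrfurqheg" → prefix "njrf" already present; 6 new (u, r, q, h, e, g)
  "njrfx" → prefix "njrf" already present; 1 new (x)
  "njrfgh" → prefix "njrf" already present; 2 new (g, h)
  "njrfibtuxd" → prefix "njrf" already present; 6 new (i, b, t, u, x, d)
  "njrfogiwp" → prefix "njrfo" already present; 4 new (g, i, w, p)
  "njrfkvjzmz" → prefix "njrf" already present; 6 new (k, v, j, z, m, z)
  "njrfxhu" → prefix "njrfx" already present; 2 new (h, u)
  "njrfr" → prefix "njrf" already present; 1 new (r)
  "njrfaoj" → prefix "njrf" already present; 3 new (a, o, j)
  "njrfkyvie" → prefix "njrfk" already present; 4 new (y, v, i, e)
  "njrfv" → prefix "njrf" already present; 1 new (v)
Total nodes = 7 + 3 + 6 + 1 + 2 + 6 + 4 + 6 + 2 + 1 + 3 + 4 + 1 = 46

46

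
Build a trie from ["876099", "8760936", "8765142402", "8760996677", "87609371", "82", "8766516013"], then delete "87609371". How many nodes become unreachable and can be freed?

2

After clearing the end-marker at "87609371", prune upward until reaching a node still needed by another word.
The suffix "71" (2 nodes) is used only by "87609371"; the node for "876093" still has the child "6", so pruning stops there.
Nodes removed: 2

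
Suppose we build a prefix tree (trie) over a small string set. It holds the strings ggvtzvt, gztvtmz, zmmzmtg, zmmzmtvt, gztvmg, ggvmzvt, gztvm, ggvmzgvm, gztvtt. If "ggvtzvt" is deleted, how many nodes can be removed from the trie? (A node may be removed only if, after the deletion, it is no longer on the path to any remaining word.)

4

A node on "ggvtzvt"'s path can go only if nothing else ends at it or branches off below it.
The suffix "tzvt" (4 nodes) is used only by "ggvtzvt"; the node for "ggv" still has the child "m", so pruning stops there.
Nodes removed: 4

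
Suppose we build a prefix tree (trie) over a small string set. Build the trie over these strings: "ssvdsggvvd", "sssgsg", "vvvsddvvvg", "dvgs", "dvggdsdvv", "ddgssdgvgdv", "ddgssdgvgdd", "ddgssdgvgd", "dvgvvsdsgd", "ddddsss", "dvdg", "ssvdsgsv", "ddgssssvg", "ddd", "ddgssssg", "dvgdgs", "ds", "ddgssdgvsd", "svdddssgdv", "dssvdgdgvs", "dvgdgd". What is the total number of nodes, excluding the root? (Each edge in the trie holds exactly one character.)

Count nodes per top-level branch (shared prefixes stored once):
  'd'-branch (ddd, ddddsss, ddgssdgvgd, ddgssdgvgdd, ddgssdgvgdv, ddgssdgvsd, ddgssssg, ddgssssvg, ds, dssvdgdgvs, dvdg, dvgdgd, dvgdgs, dvggdsdvv, dvgs, dvgvvsdsgd): 55 nodes
  's'-branch (sssgsg, ssvdsggvvd, ssvdsgsv, svdddssgdv): 25 nodes
  'v'-branch (vvvsddvvvg): 10 nodes
Sum: 90

90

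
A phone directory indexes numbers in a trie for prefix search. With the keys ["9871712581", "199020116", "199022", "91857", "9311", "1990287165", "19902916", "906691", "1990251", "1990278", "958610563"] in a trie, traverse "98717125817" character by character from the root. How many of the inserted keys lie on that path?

1

Check each prefix of "98717125817" against the stored set — each match is an end-marker on the path.
Prefixes of the query that are stored words: "9871712581"
Count: 1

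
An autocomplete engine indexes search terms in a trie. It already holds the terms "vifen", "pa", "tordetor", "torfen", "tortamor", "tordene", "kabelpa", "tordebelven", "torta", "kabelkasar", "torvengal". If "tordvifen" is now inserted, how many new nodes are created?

5

The longest prefix of "tordvifen" already in the trie is "tord" (length 4).
Each of the 5 remaining characters creates one node.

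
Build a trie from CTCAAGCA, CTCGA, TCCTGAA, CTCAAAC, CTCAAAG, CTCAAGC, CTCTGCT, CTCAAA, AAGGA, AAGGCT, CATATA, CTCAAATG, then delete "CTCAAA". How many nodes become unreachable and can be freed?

Walk "CTCAAA" from the leaf back toward the root, removing each node that no remaining word uses.
Every node on "CTCAAA" is still needed (e.g. by "CTCAAAC"), so nothing is freed.
Nodes removed: 0

0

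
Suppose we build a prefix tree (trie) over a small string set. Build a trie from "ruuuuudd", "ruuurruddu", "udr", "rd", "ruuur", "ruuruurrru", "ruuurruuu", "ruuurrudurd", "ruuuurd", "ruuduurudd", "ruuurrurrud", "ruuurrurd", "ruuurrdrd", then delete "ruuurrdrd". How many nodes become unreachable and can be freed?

Walk "ruuurrdrd" from the leaf back toward the root, removing each node that no remaining word uses.
The suffix "drd" (3 nodes) is used only by "ruuurrdrd"; the node for "ruuurr" still has the child "u", so pruning stops there.
Nodes removed: 3

3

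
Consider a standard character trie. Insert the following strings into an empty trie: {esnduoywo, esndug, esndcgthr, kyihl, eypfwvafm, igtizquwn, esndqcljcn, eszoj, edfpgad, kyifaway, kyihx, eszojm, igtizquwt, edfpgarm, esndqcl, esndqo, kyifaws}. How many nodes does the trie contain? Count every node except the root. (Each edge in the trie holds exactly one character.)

For each word, the new-node count is its length minus the longest prefix already in the trie:
  "esnduoywo" → 9 new (e, s, n, d, u, o, y, w, o)
  "esndug" → prefix "esndu" already present; 1 new (g)
  "esndcgthr" → prefix "esnd" already present; 5 new (c, g, t, h, r)
  "kyihl" → 5 new (k, y, i, h, l)
  "eypfwvafm" → prefix "e" already present; 8 new (y, p, f, w, v, a, f, m)
  "igtizquwn" → 9 new (i, g, t, i, z, q, u, w, n)
  "esndqcljcn" → prefix "esnd" already present; 6 new (q, c, l, j, c, n)
  "eszoj" → prefix "es" already present; 3 new (z, o, j)
  "edfpgad" → prefix "e" already present; 6 new (d, f, p, g, a, d)
  "kyifaway" → prefix "kyi" already present; 5 new (f, a, w, a, y)
  "kyihx" → prefix "kyih" already present; 1 new (x)
  "eszojm" → prefix "eszoj" already present; 1 new (m)
  "igtizquwt" → prefix "igtizquw" already present; 1 new (t)
  "edfpgarm" → prefix "edfpga" already present; 2 new (r, m)
  "esndqcl" → prefix "esndqcl" already present; 0 new (none)
  "esndqo" → prefix "esndq" already present; 1 new (o)
  "kyifaws" → prefix "kyifaw" already present; 1 new (s)
Total nodes = 9 + 1 + 5 + 5 + 8 + 9 + 6 + 3 + 6 + 5 + 1 + 1 + 1 + 2 + 0 + 1 + 1 = 64

64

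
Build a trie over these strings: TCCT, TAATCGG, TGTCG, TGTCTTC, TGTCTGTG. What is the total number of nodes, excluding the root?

20

Count nodes per top-level branch (shared prefixes stored once):
  'T'-branch (TAATCGG, TCCT, TGTCG, TGTCTGTG, TGTCTTC): 20 nodes
Sum: 20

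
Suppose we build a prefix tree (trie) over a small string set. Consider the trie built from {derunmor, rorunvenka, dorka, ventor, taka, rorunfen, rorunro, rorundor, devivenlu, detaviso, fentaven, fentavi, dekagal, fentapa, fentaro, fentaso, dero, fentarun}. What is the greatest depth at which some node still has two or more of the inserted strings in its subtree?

The deepest shared node is where two words last agree before diverging.
e.g. "fentaro" and "fentarun" share the prefix "fentar" of length 6; no pair shares a longer one.
Longest shared-prefix length: 6

6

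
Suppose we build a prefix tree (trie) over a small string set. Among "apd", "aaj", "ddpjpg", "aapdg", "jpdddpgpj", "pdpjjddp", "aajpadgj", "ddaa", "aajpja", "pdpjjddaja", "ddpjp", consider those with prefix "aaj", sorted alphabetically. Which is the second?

DFS of the "aaj" subtree visits, in order: "aaj", "aajpadgj", "aajpja"
Position 2: aajpadgj

aajpadgj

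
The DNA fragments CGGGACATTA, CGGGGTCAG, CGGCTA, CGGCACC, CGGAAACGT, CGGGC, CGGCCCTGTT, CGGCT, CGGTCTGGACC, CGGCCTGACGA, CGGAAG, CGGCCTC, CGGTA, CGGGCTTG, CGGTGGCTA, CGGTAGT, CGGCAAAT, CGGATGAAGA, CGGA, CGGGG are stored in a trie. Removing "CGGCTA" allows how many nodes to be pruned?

A node on "CGGCTA"'s path can go only if nothing else ends at it or branches off below it.
The suffix "A" (1 node) is used only by "CGGCTA"; "CGGCT" is itself a stored word, so pruning stops there.
Nodes removed: 1

1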